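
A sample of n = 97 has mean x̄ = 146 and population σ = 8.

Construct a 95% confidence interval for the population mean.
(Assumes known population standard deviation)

Confidence level: 95%, α = 0.05
z_0.025 = 1.960
SE = σ/√n = 8/√97 = 0.8123
Margin of error = 1.960 × 0.8123 = 1.5921
CI: x̄ ± margin = 146 ± 1.5921
CI: (144.4079, 147.5921)

Answer: (144.4079, 147.5921)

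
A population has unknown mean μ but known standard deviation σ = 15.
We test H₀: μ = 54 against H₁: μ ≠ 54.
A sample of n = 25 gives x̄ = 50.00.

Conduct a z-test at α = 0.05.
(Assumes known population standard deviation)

Answer: z = -1.3333, fail to reject H₀

Derivation:
Standard error: SE = σ/√n = 15/√25 = 3.0000
z-statistic: z = (x̄ - μ₀)/SE = (50.00 - 54)/3.0000 = -1.3333
Critical value: ±1.960
p-value = 0.1824
Decision: fail to reject H₀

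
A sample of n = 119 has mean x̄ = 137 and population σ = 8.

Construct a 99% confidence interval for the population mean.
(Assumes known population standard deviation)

Answer: (135.1108, 138.8892)

Derivation:
Confidence level: 99%, α = 0.01
z_0.005 = 2.576
SE = σ/√n = 8/√119 = 0.7334
Margin of error = 2.576 × 0.7334 = 1.8892
CI: x̄ ± margin = 137 ± 1.8892
CI: (135.1108, 138.8892)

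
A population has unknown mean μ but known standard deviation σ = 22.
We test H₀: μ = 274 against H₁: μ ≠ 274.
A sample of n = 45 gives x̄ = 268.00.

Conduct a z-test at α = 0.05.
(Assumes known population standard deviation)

Standard error: SE = σ/√n = 22/√45 = 3.2796
z-statistic: z = (x̄ - μ₀)/SE = (268.00 - 274)/3.2796 = -1.8295
Critical value: ±1.960
p-value = 0.0673
Decision: fail to reject H₀

Answer: z = -1.8295, fail to reject H₀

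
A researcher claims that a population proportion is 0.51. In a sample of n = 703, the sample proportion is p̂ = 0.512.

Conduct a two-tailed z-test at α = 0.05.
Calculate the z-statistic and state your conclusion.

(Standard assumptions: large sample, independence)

Answer: z = 0.1061, fail to reject H₀

Derivation:
H₀: p = 0.51, H₁: p ≠ 0.51
Standard error: SE = √(p₀(1-p₀)/n) = √(0.51×0.49/703) = 0.018854
z-statistic: z = (p̂ - p₀)/SE = (0.512 - 0.51)/0.018854 = 0.1061
Critical value: z_0.025 = ±1.960
p-value = 0.9155
Decision: fail to reject H₀ at α = 0.05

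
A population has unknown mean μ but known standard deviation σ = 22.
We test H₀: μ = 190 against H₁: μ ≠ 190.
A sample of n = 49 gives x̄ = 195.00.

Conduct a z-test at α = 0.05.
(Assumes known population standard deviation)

Standard error: SE = σ/√n = 22/√49 = 3.1429
z-statistic: z = (x̄ - μ₀)/SE = (195.00 - 190)/3.1429 = 1.5909
Critical value: ±1.960
p-value = 0.1116
Decision: fail to reject H₀

Answer: z = 1.5909, fail to reject H₀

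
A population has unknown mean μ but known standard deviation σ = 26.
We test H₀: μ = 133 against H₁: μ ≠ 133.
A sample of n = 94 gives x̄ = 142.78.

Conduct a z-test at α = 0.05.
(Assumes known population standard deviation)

Standard error: SE = σ/√n = 26/√94 = 2.6817
z-statistic: z = (x̄ - μ₀)/SE = (142.78 - 133)/2.6817 = 3.6469
Critical value: ±1.960
p-value = 0.0003
Decision: reject H₀

Answer: z = 3.6469, reject H₀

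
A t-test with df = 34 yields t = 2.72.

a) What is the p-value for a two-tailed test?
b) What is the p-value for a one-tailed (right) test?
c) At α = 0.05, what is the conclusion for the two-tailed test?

Using t-distribution with df = 34:
a) Two-tailed: p = 2×P(T > 2.72) = 0.0102
b) One-tailed: p = P(T > 2.72) = 0.0051
c) 0.0102 < 0.05, reject H₀

Answer: a) 0.0102, b) 0.0051, c) reject H₀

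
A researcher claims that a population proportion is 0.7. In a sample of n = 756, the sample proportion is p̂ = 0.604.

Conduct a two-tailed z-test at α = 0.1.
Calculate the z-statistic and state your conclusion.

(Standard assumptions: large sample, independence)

H₀: p = 0.7, H₁: p ≠ 0.7
Standard error: SE = √(p₀(1-p₀)/n) = √(0.7×0.3/756) = 0.016667
z-statistic: z = (p̂ - p₀)/SE = (0.604 - 0.7)/0.016667 = -5.7599
Critical value: z_0.05 = ±1.645
p-value < 0.0001
Decision: reject H₀ at α = 0.1

Answer: z = -5.7599, reject H₀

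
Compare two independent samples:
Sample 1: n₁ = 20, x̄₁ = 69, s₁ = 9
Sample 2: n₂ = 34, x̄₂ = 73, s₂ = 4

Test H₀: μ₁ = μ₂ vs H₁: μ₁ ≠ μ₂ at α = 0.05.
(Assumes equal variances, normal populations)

Answer: t = -2.2514, reject H₀

Derivation:
Pooled variance: s²_p = [19×9² + 33×4²]/(52) = 39.7500
s_p = 6.3048
SE = s_p×√(1/n₁ + 1/n₂) = 6.3048×√(1/20 + 1/34) = 1.7767
t = (x̄₁ - x̄₂)/SE = (69 - 73)/1.7767 = -2.2514
df = 52, t-critical = ±2.007
Decision: reject H₀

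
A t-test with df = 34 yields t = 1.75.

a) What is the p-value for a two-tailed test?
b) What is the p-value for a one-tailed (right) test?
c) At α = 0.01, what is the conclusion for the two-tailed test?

Using t-distribution with df = 34:
a) Two-tailed: p = 2×P(T > 1.75) = 0.0891
b) One-tailed: p = P(T > 1.75) = 0.0446
c) 0.0891 ≥ 0.01, fail to reject H₀

Answer: a) 0.0891, b) 0.0446, c) fail to reject H₀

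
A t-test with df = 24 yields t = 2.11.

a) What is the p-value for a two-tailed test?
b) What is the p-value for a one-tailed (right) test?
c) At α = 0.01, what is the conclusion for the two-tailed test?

Using t-distribution with df = 24:
a) Two-tailed: p = 2×P(T > 2.11) = 0.0455
b) One-tailed: p = P(T > 2.11) = 0.0227
c) 0.0455 ≥ 0.01, fail to reject H₀

Answer: a) 0.0455, b) 0.0227, c) fail to reject H₀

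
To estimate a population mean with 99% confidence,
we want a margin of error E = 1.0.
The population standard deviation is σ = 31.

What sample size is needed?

Answer: n = 6377

Derivation:
z_0.005 = 2.576
n = (z×σ/E)² = (2.576×31/1.0)²
n = 6376.9807
Round up: n = 6377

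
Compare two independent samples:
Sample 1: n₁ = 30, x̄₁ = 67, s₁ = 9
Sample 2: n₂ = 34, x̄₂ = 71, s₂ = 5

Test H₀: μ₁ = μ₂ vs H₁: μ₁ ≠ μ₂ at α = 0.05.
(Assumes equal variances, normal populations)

Answer: t = -2.2318, reject H₀

Derivation:
Pooled variance: s²_p = [29×9² + 33×5²]/(62) = 51.1935
s_p = 7.1550
SE = s_p×√(1/n₁ + 1/n₂) = 7.1550×√(1/30 + 1/34) = 1.7923
t = (x̄₁ - x̄₂)/SE = (67 - 71)/1.7923 = -2.2318
df = 62, t-critical = ±1.999
Decision: reject H₀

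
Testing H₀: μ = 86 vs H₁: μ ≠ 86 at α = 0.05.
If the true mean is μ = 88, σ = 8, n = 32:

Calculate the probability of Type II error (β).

Answer: β ≈ 0.7070

Derivation:
SE = σ/√n = 8/√32 = 1.4142
Critical values: μ₀ ± z_0.025×SE = 86 ± 1.960×1.4142
Acceptance region: (83.2282, 88.7718)
Under H₁ (μ = 88): z_high = (88.7718 - 88)/1.4142 = 0.5458, z_low = (83.2282 - 88)/1.4142 = -3.3742
β = P(not reject | H₁) = Φ(0.5458) - Φ(-3.3742) ≈ 0.7070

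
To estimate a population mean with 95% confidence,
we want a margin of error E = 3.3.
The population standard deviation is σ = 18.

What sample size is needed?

z_0.025 = 1.960
n = (z×σ/E)² = (1.960×18/3.3)²
n = 114.2955
Round up: n = 115

Answer: n = 115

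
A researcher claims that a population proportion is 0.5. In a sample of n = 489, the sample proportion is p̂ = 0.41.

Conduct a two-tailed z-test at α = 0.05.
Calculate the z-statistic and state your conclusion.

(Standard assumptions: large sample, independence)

Answer: z = -3.9804, reject H₀

Derivation:
H₀: p = 0.5, H₁: p ≠ 0.5
Standard error: SE = √(p₀(1-p₀)/n) = √(0.5×0.5/489) = 0.022611
z-statistic: z = (p̂ - p₀)/SE = (0.41 - 0.5)/0.022611 = -3.9804
Critical value: z_0.025 = ±1.960
p-value = 0.0001
Decision: reject H₀ at α = 0.05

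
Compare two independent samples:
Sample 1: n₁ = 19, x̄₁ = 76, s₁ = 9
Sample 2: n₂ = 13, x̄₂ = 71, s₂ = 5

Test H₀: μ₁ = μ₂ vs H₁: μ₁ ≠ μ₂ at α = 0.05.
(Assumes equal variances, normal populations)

Answer: t = 1.8146, fail to reject H₀

Derivation:
Pooled variance: s²_p = [18×9² + 12×5²]/(30) = 58.6000
s_p = 7.6551
SE = s_p×√(1/n₁ + 1/n₂) = 7.6551×√(1/19 + 1/13) = 2.7554
t = (x̄₁ - x̄₂)/SE = (76 - 71)/2.7554 = 1.8146
df = 30, t-critical = ±2.042
Decision: fail to reject H₀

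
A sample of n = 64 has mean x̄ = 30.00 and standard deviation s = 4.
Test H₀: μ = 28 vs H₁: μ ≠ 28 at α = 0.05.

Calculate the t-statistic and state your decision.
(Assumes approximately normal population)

Answer: t = 4.0000, reject H₀

Derivation:
df = n - 1 = 63
SE = s/√n = 4/√64 = 0.5000
t = (x̄ - μ₀)/SE = (30.00 - 28)/0.5000 = 4.0000
Critical value: t_{0.025,63} = ±1.998
p-value ≈ 0.0002
Decision: reject H₀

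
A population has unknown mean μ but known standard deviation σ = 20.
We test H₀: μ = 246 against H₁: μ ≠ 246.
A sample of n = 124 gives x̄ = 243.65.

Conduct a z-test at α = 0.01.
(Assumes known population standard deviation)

Standard error: SE = σ/√n = 20/√124 = 1.7961
z-statistic: z = (x̄ - μ₀)/SE = (243.65 - 246)/1.7961 = -1.3084
Critical value: ±2.576
p-value = 0.1907
Decision: fail to reject H₀

Answer: z = -1.3084, fail to reject H₀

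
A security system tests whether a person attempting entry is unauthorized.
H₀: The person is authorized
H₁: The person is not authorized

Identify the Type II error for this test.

Answer: Granting entry to an unauthorized person

Derivation:
Type I error (α): Rejecting H₀ when H₀ is true
Type II error (β): Failing to reject H₀ when H₁ is true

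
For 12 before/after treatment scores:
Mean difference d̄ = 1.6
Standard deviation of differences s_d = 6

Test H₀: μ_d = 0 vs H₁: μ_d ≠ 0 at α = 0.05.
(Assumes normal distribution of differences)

df = n - 1 = 11
SE = s_d/√n = 6/√12 = 1.7321
t = d̄/SE = 1.6/1.7321 = 0.9237
Critical value: t_{0.025,11} = ±2.201
p-value ≈ 0.3755
Decision: fail to reject H₀

Answer: t = 0.9237, fail to reject H₀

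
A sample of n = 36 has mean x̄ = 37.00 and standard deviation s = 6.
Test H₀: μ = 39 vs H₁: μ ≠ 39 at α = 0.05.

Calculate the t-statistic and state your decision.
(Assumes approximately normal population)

Answer: t = -2.0000, fail to reject H₀

Derivation:
df = n - 1 = 35
SE = s/√n = 6/√36 = 1.0000
t = (x̄ - μ₀)/SE = (37.00 - 39)/1.0000 = -2.0000
Critical value: t_{0.025,35} = ±2.030
p-value ≈ 0.0533
Decision: fail to reject H₀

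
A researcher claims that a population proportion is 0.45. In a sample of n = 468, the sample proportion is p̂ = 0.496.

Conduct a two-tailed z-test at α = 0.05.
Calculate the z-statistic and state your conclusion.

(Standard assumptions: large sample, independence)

Answer: z = 2.0003, reject H₀

Derivation:
H₀: p = 0.45, H₁: p ≠ 0.45
Standard error: SE = √(p₀(1-p₀)/n) = √(0.45×0.55/468) = 0.022997
z-statistic: z = (p̂ - p₀)/SE = (0.496 - 0.45)/0.022997 = 2.0003
Critical value: z_0.025 = ±1.960
p-value = 0.0455
Decision: reject H₀ at α = 0.05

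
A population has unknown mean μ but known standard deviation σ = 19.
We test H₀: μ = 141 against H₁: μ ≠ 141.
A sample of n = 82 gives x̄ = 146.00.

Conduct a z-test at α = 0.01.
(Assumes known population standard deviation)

Standard error: SE = σ/√n = 19/√82 = 2.0982
z-statistic: z = (x̄ - μ₀)/SE = (146.00 - 141)/2.0982 = 2.3830
Critical value: ±2.576
p-value = 0.0172
Decision: fail to reject H₀

Answer: z = 2.3830, fail to reject H₀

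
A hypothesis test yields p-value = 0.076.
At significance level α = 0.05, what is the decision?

Answer: fail to reject H₀

Derivation:
Compare p-value to α:
0.076 ≥ 0.05
Decision: fail to reject H₀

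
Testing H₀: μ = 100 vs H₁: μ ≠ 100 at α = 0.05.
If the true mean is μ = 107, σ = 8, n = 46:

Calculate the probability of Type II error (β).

SE = σ/√n = 8/√46 = 1.1795
Critical values: μ₀ ± z_0.025×SE = 100 ± 1.960×1.1795
Acceptance region: (97.6882, 102.3118)
Under H₁ (μ = 107): z_high = (102.3118 - 107)/1.1795 = -3.9747, z_low = (97.6882 - 107)/1.1795 = -7.8947
β = P(not reject | H₁) = Φ(-3.9747) - Φ(-7.8947) ≈ 0.0000

Answer: β ≈ 0.0000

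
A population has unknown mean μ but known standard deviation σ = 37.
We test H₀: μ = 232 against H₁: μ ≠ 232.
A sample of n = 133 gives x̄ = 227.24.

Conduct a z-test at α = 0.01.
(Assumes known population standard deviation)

Answer: z = -1.4837, fail to reject H₀

Derivation:
Standard error: SE = σ/√n = 37/√133 = 3.2083
z-statistic: z = (x̄ - μ₀)/SE = (227.24 - 232)/3.2083 = -1.4837
Critical value: ±2.576
p-value = 0.1379
Decision: fail to reject H₀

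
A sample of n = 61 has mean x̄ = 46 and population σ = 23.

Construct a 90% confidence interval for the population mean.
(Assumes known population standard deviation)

Confidence level: 90%, α = 0.1
z_0.05 = 1.645
SE = σ/√n = 23/√61 = 2.9448
Margin of error = 1.645 × 2.9448 = 4.8442
CI: x̄ ± margin = 46 ± 4.8442
CI: (41.1558, 50.8442)

Answer: (41.1558, 50.8442)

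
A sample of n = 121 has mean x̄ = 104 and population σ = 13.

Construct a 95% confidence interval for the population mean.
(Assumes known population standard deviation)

Answer: (101.6837, 106.3163)

Derivation:
Confidence level: 95%, α = 0.05
z_0.025 = 1.960
SE = σ/√n = 13/√121 = 1.1818
Margin of error = 1.960 × 1.1818 = 2.3163
CI: x̄ ± margin = 104 ± 2.3163
CI: (101.6837, 106.3163)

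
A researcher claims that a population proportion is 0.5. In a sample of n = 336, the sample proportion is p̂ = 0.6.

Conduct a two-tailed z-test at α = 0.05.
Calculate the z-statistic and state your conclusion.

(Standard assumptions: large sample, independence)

H₀: p = 0.5, H₁: p ≠ 0.5
Standard error: SE = √(p₀(1-p₀)/n) = √(0.5×0.5/336) = 0.027277
z-statistic: z = (p̂ - p₀)/SE = (0.6 - 0.5)/0.027277 = 3.6661
Critical value: z_0.025 = ±1.960
p-value = 0.0002
Decision: reject H₀ at α = 0.05

Answer: z = 3.6661, reject H₀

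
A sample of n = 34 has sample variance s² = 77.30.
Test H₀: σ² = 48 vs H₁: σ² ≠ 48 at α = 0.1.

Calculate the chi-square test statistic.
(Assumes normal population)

Answer: χ² = 53.1438, reject H₀

Derivation:
df = n - 1 = 33
χ² = (n-1)s²/σ₀² = 33×77.30/48 = 53.1438
Critical values: χ²_{0.95,33} = 20.867, χ²_{0.05,33} = 47.400
Rejection region: χ² < 20.867 or χ² > 47.400
Decision: reject H₀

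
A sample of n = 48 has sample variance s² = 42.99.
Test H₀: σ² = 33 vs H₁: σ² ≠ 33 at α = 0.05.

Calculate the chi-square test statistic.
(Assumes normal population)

df = n - 1 = 47
χ² = (n-1)s²/σ₀² = 47×42.99/33 = 61.2282
Critical values: χ²_{0.975,47} = 29.956, χ²_{0.025,47} = 67.821
Rejection region: χ² < 29.956 or χ² > 67.821
Decision: fail to reject H₀

Answer: χ² = 61.2282, fail to reject H₀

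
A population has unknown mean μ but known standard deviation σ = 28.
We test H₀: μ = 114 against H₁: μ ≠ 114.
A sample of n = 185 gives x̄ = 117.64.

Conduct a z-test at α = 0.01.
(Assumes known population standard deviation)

Answer: z = 1.7682, fail to reject H₀

Derivation:
Standard error: SE = σ/√n = 28/√185 = 2.0586
z-statistic: z = (x̄ - μ₀)/SE = (117.64 - 114)/2.0586 = 1.7682
Critical value: ±2.576
p-value = 0.0770
Decision: fail to reject H₀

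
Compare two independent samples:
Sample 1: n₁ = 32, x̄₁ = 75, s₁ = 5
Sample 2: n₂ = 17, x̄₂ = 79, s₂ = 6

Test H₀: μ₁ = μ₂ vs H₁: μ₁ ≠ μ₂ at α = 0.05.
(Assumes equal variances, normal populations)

Pooled variance: s²_p = [31×5² + 16×6²]/(47) = 28.7447
s_p = 5.3614
SE = s_p×√(1/n₁ + 1/n₂) = 5.3614×√(1/32 + 1/17) = 1.6091
t = (x̄₁ - x̄₂)/SE = (75 - 79)/1.6091 = -2.4859
df = 47, t-critical = ±2.012
Decision: reject H₀

Answer: t = -2.4859, reject H₀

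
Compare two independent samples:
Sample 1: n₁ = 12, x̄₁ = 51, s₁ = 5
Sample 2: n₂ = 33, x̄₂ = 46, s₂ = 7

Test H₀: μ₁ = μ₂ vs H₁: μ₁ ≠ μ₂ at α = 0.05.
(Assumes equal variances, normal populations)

Pooled variance: s²_p = [11×5² + 32×7²]/(43) = 42.8605
s_p = 6.5468
SE = s_p×√(1/n₁ + 1/n₂) = 6.5468×√(1/12 + 1/33) = 2.2069
t = (x̄₁ - x̄₂)/SE = (51 - 46)/2.2069 = 2.2656
df = 43, t-critical = ±2.017
Decision: reject H₀

Answer: t = 2.2656, reject H₀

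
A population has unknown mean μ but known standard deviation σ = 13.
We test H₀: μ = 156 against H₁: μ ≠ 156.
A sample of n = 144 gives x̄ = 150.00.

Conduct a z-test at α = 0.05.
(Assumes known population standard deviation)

Answer: z = -5.5386, reject H₀

Derivation:
Standard error: SE = σ/√n = 13/√144 = 1.0833
z-statistic: z = (x̄ - μ₀)/SE = (150.00 - 156)/1.0833 = -5.5386
Critical value: ±1.960
p-value < 0.0001
Decision: reject H₀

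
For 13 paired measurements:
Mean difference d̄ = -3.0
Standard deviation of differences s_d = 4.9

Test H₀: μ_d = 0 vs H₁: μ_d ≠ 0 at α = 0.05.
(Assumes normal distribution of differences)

Answer: t = -2.2075, reject H₀

Derivation:
df = n - 1 = 12
SE = s_d/√n = 4.9/√13 = 1.3590
t = d̄/SE = -3.0/1.3590 = -2.2075
Critical value: t_{0.025,12} = ±2.179
p-value ≈ 0.0475
Decision: reject H₀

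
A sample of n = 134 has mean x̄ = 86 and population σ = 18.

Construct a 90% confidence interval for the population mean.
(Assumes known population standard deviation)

Confidence level: 90%, α = 0.1
z_0.05 = 1.645
SE = σ/√n = 18/√134 = 1.5550
Margin of error = 1.645 × 1.5550 = 2.5580
CI: x̄ ± margin = 86 ± 2.5580
CI: (83.4420, 88.5580)

Answer: (83.4420, 88.5580)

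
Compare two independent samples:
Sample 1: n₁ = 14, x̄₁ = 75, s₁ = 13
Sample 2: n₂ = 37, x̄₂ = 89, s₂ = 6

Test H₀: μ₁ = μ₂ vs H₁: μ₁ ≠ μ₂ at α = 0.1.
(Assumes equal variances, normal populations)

Pooled variance: s²_p = [13×13² + 36×6²]/(49) = 71.2857
s_p = 8.4431
SE = s_p×√(1/n₁ + 1/n₂) = 8.4431×√(1/14 + 1/37) = 2.6492
t = (x̄₁ - x̄₂)/SE = (75 - 89)/2.6492 = -5.2846
df = 49, t-critical = ±1.677
Decision: reject H₀

Answer: t = -5.2846, reject H₀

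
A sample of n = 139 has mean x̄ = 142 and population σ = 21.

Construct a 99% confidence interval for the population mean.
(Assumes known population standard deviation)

Confidence level: 99%, α = 0.01
z_0.005 = 2.576
SE = σ/√n = 21/√139 = 1.7812
Margin of error = 2.576 × 1.7812 = 4.5884
CI: x̄ ± margin = 142 ± 4.5884
CI: (137.4116, 146.5884)

Answer: (137.4116, 146.5884)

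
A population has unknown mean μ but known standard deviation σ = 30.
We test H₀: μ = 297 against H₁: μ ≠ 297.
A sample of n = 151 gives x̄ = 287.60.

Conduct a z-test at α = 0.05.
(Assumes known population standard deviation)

Answer: z = -3.8502, reject H₀

Derivation:
Standard error: SE = σ/√n = 30/√151 = 2.4414
z-statistic: z = (x̄ - μ₀)/SE = (287.60 - 297)/2.4414 = -3.8502
Critical value: ±1.960
p-value = 0.0001
Decision: reject H₀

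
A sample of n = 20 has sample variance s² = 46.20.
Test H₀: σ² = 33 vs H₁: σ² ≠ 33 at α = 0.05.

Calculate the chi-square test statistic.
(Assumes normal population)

df = n - 1 = 19
χ² = (n-1)s²/σ₀² = 19×46.20/33 = 26.6000
Critical values: χ²_{0.975,19} = 8.907, χ²_{0.025,19} = 32.852
Rejection region: χ² < 8.907 or χ² > 32.852
Decision: fail to reject H₀

Answer: χ² = 26.6000, fail to reject H₀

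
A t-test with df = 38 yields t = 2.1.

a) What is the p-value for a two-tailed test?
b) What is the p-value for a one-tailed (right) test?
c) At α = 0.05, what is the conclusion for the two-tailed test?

Using t-distribution with df = 38:
a) Two-tailed: p = 2×P(T > 2.1) = 0.0424
b) One-tailed: p = P(T > 2.1) = 0.0212
c) 0.0424 < 0.05, reject H₀

Answer: a) 0.0424, b) 0.0212, c) reject H₀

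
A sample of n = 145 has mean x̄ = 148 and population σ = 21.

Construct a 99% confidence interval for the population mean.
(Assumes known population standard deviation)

Answer: (143.5075, 152.4925)

Derivation:
Confidence level: 99%, α = 0.01
z_0.005 = 2.576
SE = σ/√n = 21/√145 = 1.7440
Margin of error = 2.576 × 1.7440 = 4.4925
CI: x̄ ± margin = 148 ± 4.4925
CI: (143.5075, 152.4925)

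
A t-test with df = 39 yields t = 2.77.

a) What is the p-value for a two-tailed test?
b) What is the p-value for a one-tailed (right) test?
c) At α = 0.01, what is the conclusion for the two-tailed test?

Using t-distribution with df = 39:
a) Two-tailed: p = 2×P(T > 2.77) = 0.0085
b) One-tailed: p = P(T > 2.77) = 0.0043
c) 0.0085 < 0.01, reject H₀

Answer: a) 0.0085, b) 0.0043, c) reject H₀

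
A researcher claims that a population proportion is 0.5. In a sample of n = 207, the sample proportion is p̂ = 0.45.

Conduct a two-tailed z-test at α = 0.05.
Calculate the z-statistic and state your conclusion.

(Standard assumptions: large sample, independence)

Answer: z = -1.4388, fail to reject H₀

Derivation:
H₀: p = 0.5, H₁: p ≠ 0.5
Standard error: SE = √(p₀(1-p₀)/n) = √(0.5×0.5/207) = 0.034752
z-statistic: z = (p̂ - p₀)/SE = (0.45 - 0.5)/0.034752 = -1.4388
Critical value: z_0.025 = ±1.960
p-value = 0.1502
Decision: fail to reject H₀ at α = 0.05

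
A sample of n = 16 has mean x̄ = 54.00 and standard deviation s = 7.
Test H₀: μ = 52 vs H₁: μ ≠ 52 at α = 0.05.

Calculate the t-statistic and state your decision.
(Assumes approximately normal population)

df = n - 1 = 15
SE = s/√n = 7/√16 = 1.7500
t = (x̄ - μ₀)/SE = (54.00 - 52)/1.7500 = 1.1429
Critical value: t_{0.025,15} = ±2.131
p-value ≈ 0.2710
Decision: fail to reject H₀

Answer: t = 1.1429, fail to reject H₀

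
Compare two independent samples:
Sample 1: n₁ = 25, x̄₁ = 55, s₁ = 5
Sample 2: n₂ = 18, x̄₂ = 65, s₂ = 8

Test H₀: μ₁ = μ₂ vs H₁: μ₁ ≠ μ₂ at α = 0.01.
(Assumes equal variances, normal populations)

Pooled variance: s²_p = [24×5² + 17×8²]/(41) = 41.1707
s_p = 6.4164
SE = s_p×√(1/n₁ + 1/n₂) = 6.4164×√(1/25 + 1/18) = 1.9834
t = (x̄₁ - x̄₂)/SE = (55 - 65)/1.9834 = -5.0418
df = 41, t-critical = ±2.701
Decision: reject H₀

Answer: t = -5.0418, reject H₀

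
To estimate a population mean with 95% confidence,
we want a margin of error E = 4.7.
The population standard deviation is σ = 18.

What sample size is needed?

Answer: n = 57

Derivation:
z_0.025 = 1.960
n = (z×σ/E)² = (1.960×18/4.7)²
n = 56.3458
Round up: n = 57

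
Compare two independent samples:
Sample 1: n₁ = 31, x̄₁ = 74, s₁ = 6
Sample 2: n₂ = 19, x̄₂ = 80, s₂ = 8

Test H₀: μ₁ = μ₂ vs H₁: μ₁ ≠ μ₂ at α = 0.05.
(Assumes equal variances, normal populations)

Pooled variance: s²_p = [30×6² + 18×8²]/(48) = 46.5000
s_p = 6.8191
SE = s_p×√(1/n₁ + 1/n₂) = 6.8191×√(1/31 + 1/19) = 1.9868
t = (x̄₁ - x̄₂)/SE = (74 - 80)/1.9868 = -3.0199
df = 48, t-critical = ±2.011
Decision: reject H₀

Answer: t = -3.0199, reject H₀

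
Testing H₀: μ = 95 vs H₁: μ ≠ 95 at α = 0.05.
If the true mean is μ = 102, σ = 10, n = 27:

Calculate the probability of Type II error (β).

Answer: β ≈ 0.0467

Derivation:
SE = σ/√n = 10/√27 = 1.9245
Critical values: μ₀ ± z_0.025×SE = 95 ± 1.960×1.9245
Acceptance region: (91.2280, 98.7720)
Under H₁ (μ = 102): z_high = (98.7720 - 102)/1.9245 = -1.6773, z_low = (91.2280 - 102)/1.9245 = -5.5973
β = P(not reject | H₁) = Φ(-1.6773) - Φ(-5.5973) ≈ 0.0467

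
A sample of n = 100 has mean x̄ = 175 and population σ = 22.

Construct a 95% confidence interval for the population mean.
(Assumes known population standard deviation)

Confidence level: 95%, α = 0.05
z_0.025 = 1.960
SE = σ/√n = 22/√100 = 2.2000
Margin of error = 1.960 × 2.2000 = 4.3120
CI: x̄ ± margin = 175 ± 4.3120
CI: (170.6880, 179.3120)

Answer: (170.6880, 179.3120)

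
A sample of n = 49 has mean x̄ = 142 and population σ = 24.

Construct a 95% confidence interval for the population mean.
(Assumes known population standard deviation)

Answer: (135.2799, 148.7201)

Derivation:
Confidence level: 95%, α = 0.05
z_0.025 = 1.960
SE = σ/√n = 24/√49 = 3.4286
Margin of error = 1.960 × 3.4286 = 6.7201
CI: x̄ ± margin = 142 ± 6.7201
CI: (135.2799, 148.7201)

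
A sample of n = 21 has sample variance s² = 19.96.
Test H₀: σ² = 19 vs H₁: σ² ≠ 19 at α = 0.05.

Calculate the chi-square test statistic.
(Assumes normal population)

Answer: χ² = 21.0105, fail to reject H₀

Derivation:
df = n - 1 = 20
χ² = (n-1)s²/σ₀² = 20×19.96/19 = 21.0105
Critical values: χ²_{0.975,20} = 9.591, χ²_{0.025,20} = 34.170
Rejection region: χ² < 9.591 or χ² > 34.170
Decision: fail to reject H₀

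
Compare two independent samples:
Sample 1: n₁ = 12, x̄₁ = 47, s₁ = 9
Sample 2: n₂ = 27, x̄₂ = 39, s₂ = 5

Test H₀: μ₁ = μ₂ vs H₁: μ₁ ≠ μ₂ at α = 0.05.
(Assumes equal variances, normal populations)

Answer: t = 3.5730, reject H₀

Derivation:
Pooled variance: s²_p = [11×9² + 26×5²]/(37) = 41.6486
s_p = 6.4536
SE = s_p×√(1/n₁ + 1/n₂) = 6.4536×√(1/12 + 1/27) = 2.2390
t = (x̄₁ - x̄₂)/SE = (47 - 39)/2.2390 = 3.5730
df = 37, t-critical = ±2.026
Decision: reject H₀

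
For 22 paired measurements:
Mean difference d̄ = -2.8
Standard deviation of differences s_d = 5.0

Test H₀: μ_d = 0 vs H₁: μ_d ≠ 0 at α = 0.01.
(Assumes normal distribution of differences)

df = n - 1 = 21
SE = s_d/√n = 5.0/√22 = 1.0660
t = d̄/SE = -2.8/1.0660 = -2.6266
Critical value: t_{0.005,21} = ±2.831
p-value ≈ 0.0158
Decision: fail to reject H₀

Answer: t = -2.6266, fail to reject H₀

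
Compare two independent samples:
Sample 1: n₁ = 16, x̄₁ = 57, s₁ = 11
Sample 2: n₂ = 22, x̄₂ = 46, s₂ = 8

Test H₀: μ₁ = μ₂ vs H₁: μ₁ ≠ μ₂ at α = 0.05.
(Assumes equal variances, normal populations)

Answer: t = 3.5740, reject H₀

Derivation:
Pooled variance: s²_p = [15×11² + 21×8²]/(36) = 87.7500
s_p = 9.3675
SE = s_p×√(1/n₁ + 1/n₂) = 9.3675×√(1/16 + 1/22) = 3.0778
t = (x̄₁ - x̄₂)/SE = (57 - 46)/3.0778 = 3.5740
df = 36, t-critical = ±2.028
Decision: reject H₀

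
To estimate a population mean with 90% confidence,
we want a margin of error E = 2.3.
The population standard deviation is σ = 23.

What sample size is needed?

Answer: n = 271

Derivation:
z_0.05 = 1.645
n = (z×σ/E)² = (1.645×23/2.3)²
n = 270.6025
Round up: n = 271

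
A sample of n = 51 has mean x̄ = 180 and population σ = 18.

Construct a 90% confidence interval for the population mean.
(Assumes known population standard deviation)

Confidence level: 90%, α = 0.1
z_0.05 = 1.645
SE = σ/√n = 18/√51 = 2.5205
Margin of error = 1.645 × 2.5205 = 4.1462
CI: x̄ ± margin = 180 ± 4.1462
CI: (175.8538, 184.1462)

Answer: (175.8538, 184.1462)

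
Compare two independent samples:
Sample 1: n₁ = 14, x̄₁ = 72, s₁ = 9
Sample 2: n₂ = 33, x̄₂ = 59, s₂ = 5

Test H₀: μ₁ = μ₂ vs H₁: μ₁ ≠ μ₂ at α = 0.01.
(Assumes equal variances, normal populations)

Answer: t = 6.3517, reject H₀

Derivation:
Pooled variance: s²_p = [13×9² + 32×5²]/(45) = 41.1778
s_p = 6.4170
SE = s_p×√(1/n₁ + 1/n₂) = 6.4170×√(1/14 + 1/33) = 2.0467
t = (x̄₁ - x̄₂)/SE = (72 - 59)/2.0467 = 6.3517
df = 45, t-critical = ±2.690
Decision: reject H₀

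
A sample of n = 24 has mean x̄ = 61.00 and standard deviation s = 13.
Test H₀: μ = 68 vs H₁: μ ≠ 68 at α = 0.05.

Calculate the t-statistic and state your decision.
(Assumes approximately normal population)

Answer: t = -2.6379, reject H₀

Derivation:
df = n - 1 = 23
SE = s/√n = 13/√24 = 2.6536
t = (x̄ - μ₀)/SE = (61.00 - 68)/2.6536 = -2.6379
Critical value: t_{0.025,23} = ±2.069
p-value ≈ 0.0147
Decision: reject H₀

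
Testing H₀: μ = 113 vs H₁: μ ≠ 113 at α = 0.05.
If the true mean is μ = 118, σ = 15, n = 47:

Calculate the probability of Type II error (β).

Answer: β ≈ 0.3725

Derivation:
SE = σ/√n = 15/√47 = 2.1880
Critical values: μ₀ ± z_0.025×SE = 113 ± 1.960×2.1880
Acceptance region: (108.7115, 117.2885)
Under H₁ (μ = 118): z_high = (117.2885 - 118)/2.1880 = -0.3252, z_low = (108.7115 - 118)/2.1880 = -4.2452
β = P(not reject | H₁) = Φ(-0.3252) - Φ(-4.2452) ≈ 0.3725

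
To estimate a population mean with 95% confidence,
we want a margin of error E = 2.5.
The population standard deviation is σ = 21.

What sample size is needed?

z_0.025 = 1.960
n = (z×σ/E)² = (1.960×21/2.5)²
n = 271.0633
Round up: n = 272

Answer: n = 272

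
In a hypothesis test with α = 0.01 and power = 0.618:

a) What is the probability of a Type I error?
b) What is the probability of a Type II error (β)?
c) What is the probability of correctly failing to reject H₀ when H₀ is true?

a) Type I error probability = α = 0.01
b) Power = P(reject H₀ | H₁ true) = 1 - β = 0.618, so Type II error probability = β = 1 - Power = 0.382
c) P(fail to reject H₀ | H₀ true) = 1 - α = 0.99

Answer: a) 0.01, b) 0.382, c) 0.99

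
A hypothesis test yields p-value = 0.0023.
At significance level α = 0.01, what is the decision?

Compare p-value to α:
0.0023 < 0.01
Decision: reject H₀

Answer: reject H₀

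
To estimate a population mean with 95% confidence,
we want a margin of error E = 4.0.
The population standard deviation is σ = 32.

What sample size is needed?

Answer: n = 246

Derivation:
z_0.025 = 1.960
n = (z×σ/E)² = (1.960×32/4.0)²
n = 245.8624
Round up: n = 246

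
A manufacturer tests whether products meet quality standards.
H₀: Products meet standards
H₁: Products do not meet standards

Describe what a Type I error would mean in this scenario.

Type I error (α): Rejecting H₀ when H₀ is true
Type II error (β): Failing to reject H₀ when H₁ is true

Answer: Rejecting good products that actually meet standards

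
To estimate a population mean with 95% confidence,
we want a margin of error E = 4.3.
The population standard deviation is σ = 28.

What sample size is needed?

z_0.025 = 1.960
n = (z×σ/E)² = (1.960×28/4.3)²
n = 162.8888
Round up: n = 163

Answer: n = 163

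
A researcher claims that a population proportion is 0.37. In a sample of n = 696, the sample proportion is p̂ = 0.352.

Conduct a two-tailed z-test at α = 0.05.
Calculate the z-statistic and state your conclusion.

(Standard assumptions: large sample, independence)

Answer: z = -0.9836, fail to reject H₀

Derivation:
H₀: p = 0.37, H₁: p ≠ 0.37
Standard error: SE = √(p₀(1-p₀)/n) = √(0.37×0.63/696) = 0.018301
z-statistic: z = (p̂ - p₀)/SE = (0.352 - 0.37)/0.018301 = -0.9836
Critical value: z_0.025 = ±1.960
p-value = 0.3253
Decision: fail to reject H₀ at α = 0.05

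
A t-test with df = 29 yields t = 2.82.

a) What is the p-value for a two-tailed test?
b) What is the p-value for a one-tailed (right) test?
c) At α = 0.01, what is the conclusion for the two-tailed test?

Answer: a) 0.0086, b) 0.0043, c) reject H₀

Derivation:
Using t-distribution with df = 29:
a) Two-tailed: p = 2×P(T > 2.82) = 0.0086
b) One-tailed: p = P(T > 2.82) = 0.0043
c) 0.0086 < 0.01, reject H₀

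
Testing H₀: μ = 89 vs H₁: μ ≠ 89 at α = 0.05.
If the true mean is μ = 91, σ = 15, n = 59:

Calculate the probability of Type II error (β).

Answer: β ≈ 0.8239

Derivation:
SE = σ/√n = 15/√59 = 1.9528
Critical values: μ₀ ± z_0.025×SE = 89 ± 1.960×1.9528
Acceptance region: (85.1725, 92.8275)
Under H₁ (μ = 91): z_high = (92.8275 - 91)/1.9528 = 0.9358, z_low = (85.1725 - 91)/1.9528 = -2.9842
β = P(not reject | H₁) = Φ(0.9358) - Φ(-2.9842) ≈ 0.8239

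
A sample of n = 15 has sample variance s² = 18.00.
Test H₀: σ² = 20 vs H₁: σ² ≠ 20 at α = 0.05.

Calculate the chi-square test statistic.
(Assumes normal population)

Answer: χ² = 12.6000, fail to reject H₀

Derivation:
df = n - 1 = 14
χ² = (n-1)s²/σ₀² = 14×18.00/20 = 12.6000
Critical values: χ²_{0.975,14} = 5.629, χ²_{0.025,14} = 26.119
Rejection region: χ² < 5.629 or χ² > 26.119
Decision: fail to reject H₀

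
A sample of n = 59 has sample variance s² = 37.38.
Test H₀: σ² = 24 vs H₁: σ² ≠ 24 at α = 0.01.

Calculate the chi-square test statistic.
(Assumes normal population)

df = n - 1 = 58
χ² = (n-1)s²/σ₀² = 58×37.38/24 = 90.3350
Critical values: χ²_{0.995,58} = 34.008, χ²_{0.005,58} = 89.477
Rejection region: χ² < 34.008 or χ² > 89.477
Decision: reject H₀

Answer: χ² = 90.3350, reject H₀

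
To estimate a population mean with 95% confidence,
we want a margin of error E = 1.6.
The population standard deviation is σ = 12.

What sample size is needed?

z_0.025 = 1.960
n = (z×σ/E)² = (1.960×12/1.6)²
n = 216.0900
Round up: n = 217

Answer: n = 217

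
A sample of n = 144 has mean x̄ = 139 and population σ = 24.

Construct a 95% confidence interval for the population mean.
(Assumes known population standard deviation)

Answer: (135.0800, 142.9200)

Derivation:
Confidence level: 95%, α = 0.05
z_0.025 = 1.960
SE = σ/√n = 24/√144 = 2.0000
Margin of error = 1.960 × 2.0000 = 3.9200
CI: x̄ ± margin = 139 ± 3.9200
CI: (135.0800, 142.9200)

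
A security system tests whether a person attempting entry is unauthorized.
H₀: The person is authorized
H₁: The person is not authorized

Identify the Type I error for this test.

Type I error: rejecting H₀ when it is actually true (false positive).
Type II error: failing to reject H₀ when H₁ is actually true (false negative).

Answer: Denying entry to an authorized person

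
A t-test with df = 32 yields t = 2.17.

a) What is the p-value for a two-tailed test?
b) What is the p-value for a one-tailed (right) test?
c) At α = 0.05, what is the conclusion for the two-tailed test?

Using t-distribution with df = 32:
a) Two-tailed: p = 2×P(T > 2.17) = 0.0375
b) One-tailed: p = P(T > 2.17) = 0.0188
c) 0.0375 < 0.05, reject H₀

Answer: a) 0.0375, b) 0.0188, c) reject H₀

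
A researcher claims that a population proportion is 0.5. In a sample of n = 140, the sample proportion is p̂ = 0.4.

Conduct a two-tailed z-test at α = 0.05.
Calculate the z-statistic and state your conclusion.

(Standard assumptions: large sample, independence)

Answer: z = -2.3664, reject H₀

Derivation:
H₀: p = 0.5, H₁: p ≠ 0.5
Standard error: SE = √(p₀(1-p₀)/n) = √(0.5×0.5/140) = 0.042258
z-statistic: z = (p̂ - p₀)/SE = (0.4 - 0.5)/0.042258 = -2.3664
Critical value: z_0.025 = ±1.960
p-value = 0.0180
Decision: reject H₀ at α = 0.05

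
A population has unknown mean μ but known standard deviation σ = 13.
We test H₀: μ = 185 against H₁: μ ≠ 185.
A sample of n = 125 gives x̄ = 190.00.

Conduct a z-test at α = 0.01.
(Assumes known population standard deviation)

Standard error: SE = σ/√n = 13/√125 = 1.1628
z-statistic: z = (x̄ - μ₀)/SE = (190.00 - 185)/1.1628 = 4.3000
Critical value: ±2.576
p-value < 0.0001
Decision: reject H₀

Answer: z = 4.3000, reject H₀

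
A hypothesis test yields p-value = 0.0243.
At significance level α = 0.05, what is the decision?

Answer: reject H₀

Derivation:
Compare p-value to α:
0.0243 < 0.05
Decision: reject H₀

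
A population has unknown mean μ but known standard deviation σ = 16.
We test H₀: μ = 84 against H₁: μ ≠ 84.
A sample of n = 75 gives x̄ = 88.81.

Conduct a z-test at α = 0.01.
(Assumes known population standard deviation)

Answer: z = 2.6035, reject H₀

Derivation:
Standard error: SE = σ/√n = 16/√75 = 1.8475
z-statistic: z = (x̄ - μ₀)/SE = (88.81 - 84)/1.8475 = 2.6035
Critical value: ±2.576
p-value = 0.0092
Decision: reject H₀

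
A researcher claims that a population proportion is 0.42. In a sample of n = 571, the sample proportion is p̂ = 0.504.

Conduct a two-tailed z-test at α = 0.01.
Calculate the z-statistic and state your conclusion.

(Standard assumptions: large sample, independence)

H₀: p = 0.42, H₁: p ≠ 0.42
Standard error: SE = √(p₀(1-p₀)/n) = √(0.42×0.58/571) = 0.020655
z-statistic: z = (p̂ - p₀)/SE = (0.504 - 0.42)/0.020655 = 4.0668
Critical value: z_0.005 = ±2.576
p-value < 0.0001
Decision: reject H₀ at α = 0.01

Answer: z = 4.0668, reject H₀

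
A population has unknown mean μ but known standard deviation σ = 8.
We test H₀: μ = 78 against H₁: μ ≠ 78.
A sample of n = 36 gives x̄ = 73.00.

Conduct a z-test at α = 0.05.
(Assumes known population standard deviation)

Standard error: SE = σ/√n = 8/√36 = 1.3333
z-statistic: z = (x̄ - μ₀)/SE = (73.00 - 78)/1.3333 = -3.7501
Critical value: ±1.960
p-value = 0.0002
Decision: reject H₀

Answer: z = -3.7501, reject H₀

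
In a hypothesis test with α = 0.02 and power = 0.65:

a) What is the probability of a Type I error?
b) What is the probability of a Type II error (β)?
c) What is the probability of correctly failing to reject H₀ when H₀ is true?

Answer: a) 0.02, b) 0.35, c) 0.98

Derivation:
a) Type I error probability = α = 0.02
b) Power = P(reject H₀ | H₁ true) = 1 - β = 0.65, so Type II error probability = β = 1 - Power = 0.35
c) P(fail to reject H₀ | H₀ true) = 1 - α = 0.98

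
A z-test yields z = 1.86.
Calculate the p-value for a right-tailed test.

For z = 1.86:
p = P(Z > 1.86) = 1 - Φ(1.86) = 0.0314

Answer: p-value ≈ 0.0314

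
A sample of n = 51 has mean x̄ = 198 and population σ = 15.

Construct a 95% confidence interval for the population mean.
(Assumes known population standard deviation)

Confidence level: 95%, α = 0.05
z_0.025 = 1.960
SE = σ/√n = 15/√51 = 2.1004
Margin of error = 1.960 × 2.1004 = 4.1168
CI: x̄ ± margin = 198 ± 4.1168
CI: (193.8832, 202.1168)

Answer: (193.8832, 202.1168)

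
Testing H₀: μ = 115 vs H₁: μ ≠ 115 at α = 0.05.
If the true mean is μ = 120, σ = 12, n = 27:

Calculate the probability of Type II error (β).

SE = σ/√n = 12/√27 = 2.3094
Critical values: μ₀ ± z_0.025×SE = 115 ± 1.960×2.3094
Acceptance region: (110.4736, 119.5264)
Under H₁ (μ = 120): z_high = (119.5264 - 120)/2.3094 = -0.2051, z_low = (110.4736 - 120)/2.3094 = -4.1251
β = P(not reject | H₁) = Φ(-0.2051) - Φ(-4.1251) ≈ 0.4187

Answer: β ≈ 0.4187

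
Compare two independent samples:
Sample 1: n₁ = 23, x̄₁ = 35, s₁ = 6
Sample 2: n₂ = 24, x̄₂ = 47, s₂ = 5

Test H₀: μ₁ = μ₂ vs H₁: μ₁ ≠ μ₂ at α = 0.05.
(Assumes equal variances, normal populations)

Answer: t = -7.4613, reject H₀

Derivation:
Pooled variance: s²_p = [22×6² + 23×5²]/(45) = 30.3778
s_p = 5.5116
SE = s_p×√(1/n₁ + 1/n₂) = 5.5116×√(1/23 + 1/24) = 1.6083
t = (x̄₁ - x̄₂)/SE = (35 - 47)/1.6083 = -7.4613
df = 45, t-critical = ±2.014
Decision: reject H₀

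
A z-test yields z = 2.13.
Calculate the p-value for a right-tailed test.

Answer: p-value ≈ 0.0166

Derivation:
For z = 2.13:
p = P(Z > 2.13) = 1 - Φ(2.13) = 0.0166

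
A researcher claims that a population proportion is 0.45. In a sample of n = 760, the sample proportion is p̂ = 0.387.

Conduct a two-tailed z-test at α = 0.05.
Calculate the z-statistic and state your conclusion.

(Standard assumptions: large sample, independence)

H₀: p = 0.45, H₁: p ≠ 0.45
Standard error: SE = √(p₀(1-p₀)/n) = √(0.45×0.55/760) = 0.018046
z-statistic: z = (p̂ - p₀)/SE = (0.387 - 0.45)/0.018046 = -3.4911
Critical value: z_0.025 = ±1.960
p-value = 0.0005
Decision: reject H₀ at α = 0.05

Answer: z = -3.4911, reject H₀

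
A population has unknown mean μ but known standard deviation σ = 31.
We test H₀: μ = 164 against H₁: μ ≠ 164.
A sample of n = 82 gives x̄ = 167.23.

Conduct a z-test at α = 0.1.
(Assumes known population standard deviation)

Standard error: SE = σ/√n = 31/√82 = 3.4234
z-statistic: z = (x̄ - μ₀)/SE = (167.23 - 164)/3.4234 = 0.9435
Critical value: ±1.645
p-value = 0.3454
Decision: fail to reject H₀

Answer: z = 0.9435, fail to reject H₀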